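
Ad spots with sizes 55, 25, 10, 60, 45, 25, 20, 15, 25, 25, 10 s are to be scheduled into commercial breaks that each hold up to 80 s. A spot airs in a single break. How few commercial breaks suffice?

Total = 60 + 55 + 45 + 25 + 25 + 25 + 25 + 20 + 15 + 10 + 10 = 315 s.
Lower bound: ⌈315/80⌉ = 4 commercial breaks.
A packing using 4 commercial breaks:
  break 1: 60 + 20 = 80
  break 2: 55 + 25 = 80
  break 3: 45 + 25 + 10 = 80
  break 4: 25 + 25 + 15 + 10 = 75
This matches the lower bound, so 4 is optimal.

4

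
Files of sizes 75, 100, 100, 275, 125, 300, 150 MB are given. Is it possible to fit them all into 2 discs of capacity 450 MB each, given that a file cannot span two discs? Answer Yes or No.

Total = 1125 MB; ⌈1125/450⌉ = 3.
At least 3 discs are required, but only 2 are allowed.

No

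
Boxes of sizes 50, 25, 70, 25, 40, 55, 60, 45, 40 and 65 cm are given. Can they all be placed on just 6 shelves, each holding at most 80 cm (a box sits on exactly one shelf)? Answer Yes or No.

No

Total = 475 cm; ⌈475/80⌉ = 6.
The bound of 6 does not rule out 6, but exhaustive search shows no assignment into 6 shelves of capacity 80 cm exists — the minimum is 7.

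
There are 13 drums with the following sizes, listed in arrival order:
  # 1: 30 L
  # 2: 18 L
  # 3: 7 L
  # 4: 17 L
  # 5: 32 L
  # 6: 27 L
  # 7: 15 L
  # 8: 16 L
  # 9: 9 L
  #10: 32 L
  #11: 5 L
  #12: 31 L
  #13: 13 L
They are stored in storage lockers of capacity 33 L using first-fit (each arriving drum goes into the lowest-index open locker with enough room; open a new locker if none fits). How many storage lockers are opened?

  30 → locker 1 (new)  [load 30/33]
  18 → locker 2 (new)  [load 18/33]
  7 → locker 2  [load 25/33]
  17 → locker 3 (new)  [load 17/33]
  32 → locker 4 (new)  [load 32/33]
  27 → locker 5 (new)  [load 27/33]
  15 → locker 3  [load 32/33]
  16 → locker 6 (new)  [load 16/33]
  9 → locker 6  [load 25/33]
  32 → locker 7 (new)  [load 32/33]
  5 → locker 2  [load 30/33]
  31 → locker 8 (new)  [load 31/33]
  13 → locker 9 (new)  [load 13/33]
9 storage lockers opened.

9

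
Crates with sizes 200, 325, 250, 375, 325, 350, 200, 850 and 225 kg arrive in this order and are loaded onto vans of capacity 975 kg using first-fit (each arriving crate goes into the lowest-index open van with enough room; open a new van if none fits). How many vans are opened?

  200 → van 1 (new)  [load 200/975]
  325 → van 1  [load 525/975]
  250 → van 1  [load 775/975]
  375 → van 2 (new)  [load 375/975]
  325 → van 2  [load 700/975]
  350 → van 3 (new)  [load 350/975]
  200 → van 1  [load 975/975]
  850 → van 4 (new)  [load 850/975]
  225 → van 2  [load 925/975]
4 vans opened.

4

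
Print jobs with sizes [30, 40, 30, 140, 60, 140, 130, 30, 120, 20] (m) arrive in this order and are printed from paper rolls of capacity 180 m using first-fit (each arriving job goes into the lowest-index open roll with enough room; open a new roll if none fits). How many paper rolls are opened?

  30 → roll 1 (new)  [load 30/180]
  40 → roll 1  [load 70/180]
  30 → roll 1  [load 100/180]
  140 → roll 2 (new)  [load 140/180]
  60 → roll 1  [load 160/180]
  140 → roll 3 (new)  [load 140/180]
  130 → roll 4 (new)  [load 130/180]
  30 → roll 2  [load 170/180]
  120 → roll 5 (new)  [load 120/180]
  20 → roll 1  [load 180/180]
5 paper rolls opened.

5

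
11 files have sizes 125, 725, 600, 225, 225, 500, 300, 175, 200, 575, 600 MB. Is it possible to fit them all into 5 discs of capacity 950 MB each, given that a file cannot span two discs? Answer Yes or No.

Yes

A valid assignment using 5 discs:
  disc 1: 725 + 225 = 950
  disc 2: 600 + 300 = 900
  disc 3: 600 + 225 + 125 = 950
  disc 4: 575 + 200 + 175 = 950
  disc 5: 500 = 500
Every load is within 950 MB, so 5 discs suffice.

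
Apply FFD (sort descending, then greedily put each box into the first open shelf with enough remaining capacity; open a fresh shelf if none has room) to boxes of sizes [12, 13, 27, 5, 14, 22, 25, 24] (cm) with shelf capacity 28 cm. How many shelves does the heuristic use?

6

Sorted descending: 27, 25, 24, 22, 14, 13, 12, 5.
  27 → shelf 1 (new)  [load 27/28]
  25 → shelf 2 (new)  [load 25/28]
  24 → shelf 3 (new)  [load 24/28]
  22 → shelf 4 (new)  [load 22/28]
  14 → shelf 5 (new)  [load 14/28]
  13 → shelf 5  [load 27/28]
  12 → shelf 6 (new)  [load 12/28]
  5 → shelf 4  [load 27/28]
6 shelves opened.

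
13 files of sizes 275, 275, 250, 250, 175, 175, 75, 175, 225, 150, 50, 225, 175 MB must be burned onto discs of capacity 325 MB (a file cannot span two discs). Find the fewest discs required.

Total = 275 + 275 + 250 + 250 + 225 + 225 + 175 + 175 + 175 + 175 + 150 + 75 + 50 = 2475 MB.
Lower bound: ⌈2475/325⌉ = 8 discs.
Also, 10 files each exceed 325/2 MB, and no two of those can share a disc, so at least 10 discs are needed.
A packing using 10 discs:
  disc 1: 275 + 50 = 325
  disc 2: 275 = 275
  disc 3: 250 + 75 = 325
  disc 4: 250 = 250
  disc 5: 225 = 225
  disc 6: 225 = 225
  disc 7: 175 + 150 = 325
  disc 8: 175 = 175
  disc 9: 175 = 175
  disc 10: 175 = 175
This matches the lower bound, so 10 is optimal.

10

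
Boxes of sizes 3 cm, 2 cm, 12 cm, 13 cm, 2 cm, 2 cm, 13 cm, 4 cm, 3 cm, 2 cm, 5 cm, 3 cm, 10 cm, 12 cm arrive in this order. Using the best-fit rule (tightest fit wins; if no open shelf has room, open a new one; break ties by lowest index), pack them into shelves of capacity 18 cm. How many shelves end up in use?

  3 → shelf 1 (new)  [load 3/18]
  2 → shelf 1  [load 5/18]
  12 → shelf 1  [load 17/18]
  13 → shelf 2 (new)  [load 13/18]
  2 → shelf 2  [load 15/18]
  2 → shelf 2  [load 17/18]
  13 → shelf 3 (new)  [load 13/18]
  4 → shelf 3  [load 17/18]
  3 → shelf 4 (new)  [load 3/18]
  2 → shelf 4  [load 5/18]
  5 → shelf 4  [load 10/18]
  3 → shelf 4  [load 13/18]
  10 → shelf 5 (new)  [load 10/18]
  12 → shelf 6 (new)  [load 12/18]
6 shelves opened.

6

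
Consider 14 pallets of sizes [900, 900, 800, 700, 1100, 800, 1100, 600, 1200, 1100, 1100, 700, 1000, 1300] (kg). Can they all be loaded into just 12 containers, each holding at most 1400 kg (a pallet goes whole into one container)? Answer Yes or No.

Yes

A valid assignment using 12 containers:
  container 1: 1300 = 1300
  container 2: 1200 = 1200
  container 3: 1100 = 1100
  container 4: 1100 = 1100
  container 5: 1100 = 1100
  container 6: 1100 = 1100
  container 7: 1000 = 1000
  container 8: 900 = 900
  container 9: 900 = 900
  container 10: 800 + 600 = 1400
  container 11: 800 = 800
  container 12: 700 + 700 = 1400
Every load is within 1400 kg, so 12 containers suffice.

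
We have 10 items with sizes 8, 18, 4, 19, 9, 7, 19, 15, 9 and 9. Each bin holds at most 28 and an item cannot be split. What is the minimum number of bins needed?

Total = 19 + 19 + 18 + 15 + 9 + 9 + 9 + 8 + 7 + 4 = 117.
Lower bound: ⌈117/28⌉ = 5 bins.
A packing using 5 bins:
  bin 1: 19 + 9 = 28
  bin 2: 19 + 9 = 28
  bin 3: 18 + 9 = 27
  bin 4: 15 + 8 + 4 = 27
  bin 5: 7 = 7
This matches the lower bound, so 5 is optimal.

5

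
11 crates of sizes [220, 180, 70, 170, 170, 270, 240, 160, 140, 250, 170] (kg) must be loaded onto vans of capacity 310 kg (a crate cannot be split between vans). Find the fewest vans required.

Total = 270 + 250 + 240 + 220 + 180 + 170 + 170 + 170 + 160 + 140 + 70 = 2040 kg.
Lower bound: ⌈2040/310⌉ = 7 vans.
Also, 9 crates each exceed 155 kg, and no two of those can share a van, so at least 9 vans are needed.
A packing using 9 vans:
  van 1: 270 = 270
  van 2: 250 = 250
  van 3: 240 + 70 = 310
  van 4: 220 = 220
  van 5: 180 = 180
  van 6: 170 + 140 = 310
  van 7: 170 = 170
  van 8: 170 = 170
  van 9: 160 = 160
This matches the lower bound, so 9 is optimal.

9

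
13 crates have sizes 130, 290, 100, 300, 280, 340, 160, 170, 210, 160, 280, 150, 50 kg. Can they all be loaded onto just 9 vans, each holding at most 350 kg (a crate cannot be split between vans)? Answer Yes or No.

A valid assignment using 9 vans:
  van 1: 340 = 340
  van 2: 300 + 50 = 350
  van 3: 290 = 290
  van 4: 280 = 280
  van 5: 280 = 280
  van 6: 210 + 130 = 340
  van 7: 170 + 160 = 330
  van 8: 160 + 150 = 310
  van 9: 100 = 100
Every load is within 350 kg, so 9 vans suffice.

Yes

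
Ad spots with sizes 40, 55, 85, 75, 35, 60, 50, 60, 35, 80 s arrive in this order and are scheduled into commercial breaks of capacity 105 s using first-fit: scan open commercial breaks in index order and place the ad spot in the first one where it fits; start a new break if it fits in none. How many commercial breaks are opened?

7

  40 → break 1 (new)  [load 40/105]
  55 → break 1  [load 95/105]
  85 → break 2 (new)  [load 85/105]
  75 → break 3 (new)  [load 75/105]
  35 → break 4 (new)  [load 35/105]
  60 → break 4  [load 95/105]
  50 → break 5 (new)  [load 50/105]
  60 → break 6 (new)  [load 60/105]
  35 → break 5  [load 85/105]
  80 → break 7 (new)  [load 80/105]
7 commercial breaks opened.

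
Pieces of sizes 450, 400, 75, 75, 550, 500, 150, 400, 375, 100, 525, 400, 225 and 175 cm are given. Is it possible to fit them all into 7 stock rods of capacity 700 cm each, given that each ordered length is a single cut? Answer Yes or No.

Total = 4400 cm; ⌈4400/700⌉ = 7.
8 pieces each exceed half the capacity and cannot share a stock rod, forcing at least 8 stock rods.
At least 8 stock rods are required, but only 7 are allowed.

No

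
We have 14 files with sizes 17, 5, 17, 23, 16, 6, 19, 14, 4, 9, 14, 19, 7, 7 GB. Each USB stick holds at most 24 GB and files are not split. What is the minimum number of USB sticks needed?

Total = 23 + 19 + 19 + 17 + 17 + 16 + 14 + 14 + 9 + 7 + 7 + 6 + 5 + 4 = 177 GB.
Lower bound: ⌈177/24⌉ = 8 USB sticks.
A packing using 8 USB sticks:
  USB stick 1: 23 = 23
  USB stick 2: 19 + 5 = 24
  USB stick 3: 19 + 4 = 23
  USB stick 4: 17 + 7 = 24
  USB stick 5: 17 + 7 = 24
  USB stick 6: 16 + 6 = 22
  USB stick 7: 14 + 9 = 23
  USB stick 8: 14 = 14
This matches the lower bound, so 8 is optimal.

8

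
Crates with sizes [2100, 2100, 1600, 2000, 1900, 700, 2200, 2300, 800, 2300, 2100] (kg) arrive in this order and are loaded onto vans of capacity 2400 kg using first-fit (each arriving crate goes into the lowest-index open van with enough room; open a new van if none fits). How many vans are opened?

10

  2100 → van 1 (new)  [load 2100/2400]
  2100 → van 2 (new)  [load 2100/2400]
  1600 → van 3 (new)  [load 1600/2400]
  2000 → van 4 (new)  [load 2000/2400]
  1900 → van 5 (new)  [load 1900/2400]
  700 → van 3  [load 2300/2400]
  2200 → van 6 (new)  [load 2200/2400]
  2300 → van 7 (new)  [load 2300/2400]
  800 → van 8 (new)  [load 800/2400]
  2300 → van 9 (new)  [load 2300/2400]
  2100 → van 10 (new)  [load 2100/2400]
10 vans opened.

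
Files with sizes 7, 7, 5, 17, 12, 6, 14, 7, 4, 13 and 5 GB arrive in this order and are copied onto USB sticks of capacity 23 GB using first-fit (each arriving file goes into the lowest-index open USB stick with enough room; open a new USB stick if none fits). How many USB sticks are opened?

  7 → USB stick 1 (new)  [load 7/23]
  7 → USB stick 1  [load 14/23]
  5 → USB stick 1  [load 19/23]
  17 → USB stick 2 (new)  [load 17/23]
  12 → USB stick 3 (new)  [load 12/23]
  6 → USB stick 2  [load 23/23]
  14 → USB stick 4 (new)  [load 14/23]
  7 → USB stick 3  [load 19/23]
  4 → USB stick 1  [load 23/23]
  13 → USB stick 5 (new)  [load 13/23]
  5 → USB stick 4  [load 19/23]
5 USB sticks opened.

5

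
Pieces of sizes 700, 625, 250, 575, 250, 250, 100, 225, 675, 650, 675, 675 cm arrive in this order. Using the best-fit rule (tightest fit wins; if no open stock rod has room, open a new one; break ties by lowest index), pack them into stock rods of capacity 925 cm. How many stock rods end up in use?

  700 → stock rod 1 (new)  [load 700/925]
  625 → stock rod 2 (new)  [load 625/925]
  250 → stock rod 2  [load 875/925]
  575 → stock rod 3 (new)  [load 575/925]
  250 → stock rod 3  [load 825/925]
  250 → stock rod 4 (new)  [load 250/925]
  100 → stock rod 3  [load 925/925]
  225 → stock rod 1  [load 925/925]
  675 → stock rod 4  [load 925/925]
  650 → stock rod 5 (new)  [load 650/925]
  675 → stock rod 6 (new)  [load 675/925]
  675 → stock rod 7 (new)  [load 675/925]
7 stock rods opened.

7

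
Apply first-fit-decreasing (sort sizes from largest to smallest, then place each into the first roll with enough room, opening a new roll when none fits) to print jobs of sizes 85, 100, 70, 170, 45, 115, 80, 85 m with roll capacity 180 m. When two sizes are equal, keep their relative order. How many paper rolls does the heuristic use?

Sorted descending: 170, 115, 100, 85, 85, 80, 70, 45.
  170 → roll 1 (new)  [load 170/180]
  115 → roll 2 (new)  [load 115/180]
  100 → roll 3 (new)  [load 100/180]
  85 → roll 4 (new)  [load 85/180]
  85 → roll 4  [load 170/180]
  80 → roll 3  [load 180/180]
  70 → roll 5 (new)  [load 70/180]
  45 → roll 2  [load 160/180]
5 paper rolls opened.

5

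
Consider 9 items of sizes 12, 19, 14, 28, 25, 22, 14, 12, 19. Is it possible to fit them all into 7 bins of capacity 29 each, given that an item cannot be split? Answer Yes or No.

Yes

A valid assignment using 7 bins:
  bin 1: 28 = 28
  bin 2: 25 = 25
  bin 3: 22 = 22
  bin 4: 19 = 19
  bin 5: 19 = 19
  bin 6: 14 + 14 = 28
  bin 7: 12 + 12 = 24
Every load is within 29, so 7 bins suffice.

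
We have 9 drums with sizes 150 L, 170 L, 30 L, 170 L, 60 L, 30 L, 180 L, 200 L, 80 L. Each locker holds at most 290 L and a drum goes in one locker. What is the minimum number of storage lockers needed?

5

Total = 200 + 180 + 170 + 170 + 150 + 80 + 60 + 30 + 30 = 1070 L.
Lower bound: ⌈1070/290⌉ = 4 storage lockers.
Also, 5 drums each exceed 145 L, and no two of those can share a locker, so at least 5 storage lockers are needed.
A packing using 5 storage lockers:
  locker 1: 200 + 80 = 280
  locker 2: 180 + 60 + 30 = 270
  locker 3: 170 + 30 = 200
  locker 4: 170 = 170
  locker 5: 150 = 150
This matches the lower bound, so 5 is optimal.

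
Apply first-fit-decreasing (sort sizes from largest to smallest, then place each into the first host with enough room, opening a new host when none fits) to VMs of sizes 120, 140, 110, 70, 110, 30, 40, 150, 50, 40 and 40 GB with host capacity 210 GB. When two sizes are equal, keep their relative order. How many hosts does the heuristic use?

Sorted descending: 150, 140, 120, 110, 110, 70, 50, 40, 40, 40, 30.
  150 → host 1 (new)  [load 150/210]
  140 → host 2 (new)  [load 140/210]
  120 → host 3 (new)  [load 120/210]
  110 → host 4 (new)  [load 110/210]
  110 → host 5 (new)  [load 110/210]
  70 → host 2  [load 210/210]
  50 → host 1  [load 200/210]
  40 → host 3  [load 160/210]
  40 → host 3  [load 200/210]
  40 → host 4  [load 150/210]
  30 → host 4  [load 180/210]
5 hosts opened.

5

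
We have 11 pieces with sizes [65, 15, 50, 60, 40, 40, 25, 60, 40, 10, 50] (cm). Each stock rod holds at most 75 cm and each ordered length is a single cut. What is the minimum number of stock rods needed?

8

Total = 65 + 60 + 60 + 50 + 50 + 40 + 40 + 40 + 25 + 15 + 10 = 455 cm.
Lower bound: ⌈455/75⌉ = 7 stock rods.
Also, 8 pieces each exceed 75/2 cm, and no two of those can share a stock rod, so at least 8 stock rods are needed.
A packing using 8 stock rods:
  stock rod 1: 65 + 10 = 75
  stock rod 2: 60 + 15 = 75
  stock rod 3: 60 = 60
  stock rod 4: 50 + 25 = 75
  stock rod 5: 50 = 50
  stock rod 6: 40 = 40
  stock rod 7: 40 = 40
  stock rod 8: 40 = 40
This matches the lower bound, so 8 is optimal.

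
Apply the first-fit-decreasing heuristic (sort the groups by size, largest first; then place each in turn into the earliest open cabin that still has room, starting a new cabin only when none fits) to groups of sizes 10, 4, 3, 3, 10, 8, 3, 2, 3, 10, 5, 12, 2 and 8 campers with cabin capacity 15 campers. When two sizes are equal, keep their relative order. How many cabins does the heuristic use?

6

Sorted descending: 12, 10, 10, 10, 8, 8, 5, 4, 3, 3, 3, 3, 2, 2.
  12 → cabin 1 (new)  [load 12/15]
  10 → cabin 2 (new)  [load 10/15]
  10 → cabin 3 (new)  [load 10/15]
  10 → cabin 4 (new)  [load 10/15]
  8 → cabin 5 (new)  [load 8/15]
  8 → cabin 6 (new)  [load 8/15]
  5 → cabin 2  [load 15/15]
  4 → cabin 3  [load 14/15]
  3 → cabin 1  [load 15/15]
  3 → cabin 4  [load 13/15]
  3 → cabin 5  [load 11/15]
  3 → cabin 5  [load 14/15]
  2 → cabin 4  [load 15/15]
  2 → cabin 6  [load 10/15]
6 cabins opened.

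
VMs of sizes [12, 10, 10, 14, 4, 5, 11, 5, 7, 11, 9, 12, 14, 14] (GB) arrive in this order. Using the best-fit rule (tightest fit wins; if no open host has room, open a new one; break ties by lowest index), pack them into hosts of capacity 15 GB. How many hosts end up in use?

11

  12 → host 1 (new)  [load 12/15]
  10 → host 2 (new)  [load 10/15]
  10 → host 3 (new)  [load 10/15]
  14 → host 4 (new)  [load 14/15]
  4 → host 2  [load 14/15]
  5 → host 3  [load 15/15]
  11 → host 5 (new)  [load 11/15]
  5 → host 6 (new)  [load 5/15]
  7 → host 6  [load 12/15]
  11 → host 7 (new)  [load 11/15]
  9 → host 8 (new)  [load 9/15]
  12 → host 9 (new)  [load 12/15]
  14 → host 10 (new)  [load 14/15]
  14 → host 11 (new)  [load 14/15]
11 hosts opened.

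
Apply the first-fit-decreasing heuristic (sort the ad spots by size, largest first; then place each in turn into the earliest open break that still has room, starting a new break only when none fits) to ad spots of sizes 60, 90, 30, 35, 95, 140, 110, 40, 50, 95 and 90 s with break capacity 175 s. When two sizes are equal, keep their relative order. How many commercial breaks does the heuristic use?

6

Sorted descending: 140, 110, 95, 95, 90, 90, 60, 50, 40, 35, 30.
  140 → break 1 (new)  [load 140/175]
  110 → break 2 (new)  [load 110/175]
  95 → break 3 (new)  [load 95/175]
  95 → break 4 (new)  [load 95/175]
  90 → break 5 (new)  [load 90/175]
  90 → break 6 (new)  [load 90/175]
  60 → break 2  [load 170/175]
  50 → break 3  [load 145/175]
  40 → break 4  [load 135/175]
  35 → break 1  [load 175/175]
  30 → break 3  [load 175/175]
6 commercial breaks opened.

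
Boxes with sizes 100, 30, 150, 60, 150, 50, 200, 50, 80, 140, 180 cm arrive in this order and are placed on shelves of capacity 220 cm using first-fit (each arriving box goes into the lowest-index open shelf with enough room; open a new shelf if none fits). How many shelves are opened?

  100 → shelf 1 (new)  [load 100/220]
  30 → shelf 1  [load 130/220]
  150 → shelf 2 (new)  [load 150/220]
  60 → shelf 1  [load 190/220]
  150 → shelf 3 (new)  [load 150/220]
  50 → shelf 2  [load 200/220]
  200 → shelf 4 (new)  [load 200/220]
  50 → shelf 3  [load 200/220]
  80 → shelf 5 (new)  [load 80/220]
  140 → shelf 5  [load 220/220]
  180 → shelf 6 (new)  [load 180/220]
6 shelves opened.

6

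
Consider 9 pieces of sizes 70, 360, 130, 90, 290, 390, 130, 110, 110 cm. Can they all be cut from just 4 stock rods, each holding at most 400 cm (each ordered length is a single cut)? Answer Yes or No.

Total = 1680 cm; ⌈1680/400⌉ = 5.
At least 5 stock rods are required, but only 4 are allowed.

No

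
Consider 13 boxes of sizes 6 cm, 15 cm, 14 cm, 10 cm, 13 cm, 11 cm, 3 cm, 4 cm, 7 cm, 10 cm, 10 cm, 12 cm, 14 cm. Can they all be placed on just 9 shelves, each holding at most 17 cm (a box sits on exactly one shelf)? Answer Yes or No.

Yes

A valid assignment using 9 shelves:
  shelf 1: 15 = 15
  shelf 2: 14 + 3 = 17
  shelf 3: 14 = 14
  shelf 4: 13 + 4 = 17
  shelf 5: 12 = 12
  shelf 6: 11 + 6 = 17
  shelf 7: 10 + 7 = 17
  shelf 8: 10 = 10
  shelf 9: 10 = 10
Every load is within 17 cm, so 9 shelves suffice.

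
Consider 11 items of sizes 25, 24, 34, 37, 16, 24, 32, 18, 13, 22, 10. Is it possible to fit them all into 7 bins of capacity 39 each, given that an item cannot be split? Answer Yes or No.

No

Total = 255; ⌈255/39⌉ = 7.
The bound of 7 does not rule out 7, but exhaustive search shows no assignment into 7 bins of capacity 39 exists — the minimum is 8.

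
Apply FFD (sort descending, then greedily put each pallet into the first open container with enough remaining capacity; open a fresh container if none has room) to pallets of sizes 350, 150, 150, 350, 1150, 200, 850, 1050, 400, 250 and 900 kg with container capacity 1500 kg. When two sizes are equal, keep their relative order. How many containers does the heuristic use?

4

Sorted descending: 1150, 1050, 900, 850, 400, 350, 350, 250, 200, 150, 150.
  1150 → container 1 (new)  [load 1150/1500]
  1050 → container 2 (new)  [load 1050/1500]
  900 → container 3 (new)  [load 900/1500]
  850 → container 4 (new)  [load 850/1500]
  400 → container 2  [load 1450/1500]
  350 → container 1  [load 1500/1500]
  350 → container 3  [load 1250/1500]
  250 → container 3  [load 1500/1500]
  200 → container 4  [load 1050/1500]
  150 → container 4  [load 1200/1500]
  150 → container 4  [load 1350/1500]
4 containers opened.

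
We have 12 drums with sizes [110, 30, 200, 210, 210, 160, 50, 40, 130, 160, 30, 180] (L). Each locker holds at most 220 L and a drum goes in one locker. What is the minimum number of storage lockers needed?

Total = 210 + 210 + 200 + 180 + 160 + 160 + 130 + 110 + 50 + 40 + 30 + 30 = 1510 L.
Lower bound: ⌈1510/220⌉ = 7 storage lockers.
A packing using 8 storage lockers:
  locker 1: 210 = 210
  locker 2: 210 = 210
  locker 3: 200 = 200
  locker 4: 180 + 40 = 220
  locker 5: 160 + 50 = 210
  locker 6: 160 + 30 + 30 = 220
  locker 7: 130 = 130
  locker 8: 110 = 110
No arrangement into 7 storage lockers stays within capacity, so 8 is optimal.

8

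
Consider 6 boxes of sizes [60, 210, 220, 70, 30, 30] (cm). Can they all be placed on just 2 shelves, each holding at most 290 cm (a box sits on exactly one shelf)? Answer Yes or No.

Total = 620 cm; ⌈620/290⌉ = 3.
At least 3 shelves are required, but only 2 are allowed.

No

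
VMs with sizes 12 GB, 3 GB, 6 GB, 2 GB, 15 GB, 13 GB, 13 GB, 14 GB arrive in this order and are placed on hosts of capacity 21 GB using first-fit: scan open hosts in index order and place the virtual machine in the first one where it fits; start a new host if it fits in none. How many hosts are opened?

  12 → host 1 (new)  [load 12/21]
  3 → host 1  [load 15/21]
  6 → host 1  [load 21/21]
  2 → host 2 (new)  [load 2/21]
  15 → host 2  [load 17/21]
  13 → host 3 (new)  [load 13/21]
  13 → host 4 (new)  [load 13/21]
  14 → host 5 (new)  [load 14/21]
5 hosts opened.

5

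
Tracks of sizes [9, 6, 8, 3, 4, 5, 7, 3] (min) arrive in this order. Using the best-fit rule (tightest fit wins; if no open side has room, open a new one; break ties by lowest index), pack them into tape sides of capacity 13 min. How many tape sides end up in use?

4

  9 → side 1 (new)  [load 9/13]
  6 → side 2 (new)  [load 6/13]
  8 → side 3 (new)  [load 8/13]
  3 → side 1  [load 12/13]
  4 → side 3  [load 12/13]
  5 → side 2  [load 11/13]
  7 → side 4 (new)  [load 7/13]
  3 → side 4  [load 10/13]
4 tape sides opened.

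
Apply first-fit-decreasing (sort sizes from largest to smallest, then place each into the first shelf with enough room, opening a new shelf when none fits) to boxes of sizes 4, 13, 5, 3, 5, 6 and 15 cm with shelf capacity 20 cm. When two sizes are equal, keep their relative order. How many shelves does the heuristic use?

Sorted descending: 15, 13, 6, 5, 5, 4, 3.
  15 → shelf 1 (new)  [load 15/20]
  13 → shelf 2 (new)  [load 13/20]
  6 → shelf 2  [load 19/20]
  5 → shelf 1  [load 20/20]
  5 → shelf 3 (new)  [load 5/20]
  4 → shelf 3  [load 9/20]
  3 → shelf 3  [load 12/20]
3 shelves opened.

3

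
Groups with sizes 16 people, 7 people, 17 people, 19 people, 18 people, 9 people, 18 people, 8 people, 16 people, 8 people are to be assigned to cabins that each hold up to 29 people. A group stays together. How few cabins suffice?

Total = 19 + 18 + 18 + 17 + 16 + 16 + 9 + 8 + 8 + 7 = 136 people.
Lower bound: ⌈136/29⌉ = 5 cabins.
Also, 6 groups each exceed 29/2 people, and no two of those can share a cabin, so at least 6 cabins are needed.
A packing using 6 cabins:
  cabin 1: 19 + 9 = 28
  cabin 2: 18 + 8 = 26
  cabin 3: 18 + 8 = 26
  cabin 4: 17 + 7 = 24
  cabin 5: 16 = 16
  cabin 6: 16 = 16
This matches the lower bound, so 6 is optimal.

6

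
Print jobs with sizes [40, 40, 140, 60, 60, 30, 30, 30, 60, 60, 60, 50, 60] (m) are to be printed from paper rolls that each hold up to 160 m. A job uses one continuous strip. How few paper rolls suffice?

5

Total = 140 + 60 + 60 + 60 + 60 + 60 + 60 + 50 + 40 + 40 + 30 + 30 + 30 = 720 m.
Lower bound: ⌈720/160⌉ = 5 paper rolls.
A packing using 5 paper rolls:
  roll 1: 140 = 140
  roll 2: 60 + 60 + 40 = 160
  roll 3: 60 + 60 + 40 = 160
  roll 4: 60 + 60 + 30 = 150
  roll 5: 50 + 30 + 30 = 110
This matches the lower bound, so 5 is optimal.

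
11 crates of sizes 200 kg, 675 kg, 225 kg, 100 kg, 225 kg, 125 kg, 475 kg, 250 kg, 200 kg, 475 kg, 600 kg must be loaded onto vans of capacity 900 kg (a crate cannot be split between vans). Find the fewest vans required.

Total = 675 + 600 + 475 + 475 + 250 + 225 + 225 + 200 + 200 + 125 + 100 = 3550 kg.
Lower bound: ⌈3550/900⌉ = 4 vans.
A packing using 4 vans:
  van 1: 675 + 225 = 900
  van 2: 600 + 250 = 850
  van 3: 475 + 225 + 200 = 900
  van 4: 475 + 200 + 125 + 100 = 900
This matches the lower bound, so 4 is optimal.

4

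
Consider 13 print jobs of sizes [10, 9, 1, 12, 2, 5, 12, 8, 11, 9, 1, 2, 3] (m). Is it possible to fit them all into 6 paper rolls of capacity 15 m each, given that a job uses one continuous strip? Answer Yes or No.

Total = 85 m; ⌈85/15⌉ = 6.
7 print jobs each exceed half the capacity and cannot share a roll, forcing at least 7 paper rolls.
At least 7 paper rolls are required, but only 6 are allowed.

No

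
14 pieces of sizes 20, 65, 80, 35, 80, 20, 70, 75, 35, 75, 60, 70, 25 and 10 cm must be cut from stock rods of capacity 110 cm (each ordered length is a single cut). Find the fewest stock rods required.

8

Total = 80 + 80 + 75 + 75 + 70 + 70 + 65 + 60 + 35 + 35 + 25 + 20 + 20 + 10 = 720 cm.
Lower bound: ⌈720/110⌉ = 7 stock rods.
Also, 8 pieces each exceed 55 cm, and no two of those can share a stock rod, so at least 8 stock rods are needed.
A packing using 8 stock rods:
  stock rod 1: 80 + 25 = 105
  stock rod 2: 80 + 20 + 10 = 110
  stock rod 3: 75 + 35 = 110
  stock rod 4: 75 + 35 = 110
  stock rod 5: 70 + 20 = 90
  stock rod 6: 70 = 70
  stock rod 7: 65 = 65
  stock rod 8: 60 = 60
This matches the lower bound, so 8 is optimal.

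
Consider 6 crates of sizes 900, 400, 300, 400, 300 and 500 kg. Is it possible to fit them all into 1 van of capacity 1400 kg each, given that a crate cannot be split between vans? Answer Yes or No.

No

Total = 2800 kg; ⌈2800/1400⌉ = 2.
At least 2 vans are required, but only 1 is allowed.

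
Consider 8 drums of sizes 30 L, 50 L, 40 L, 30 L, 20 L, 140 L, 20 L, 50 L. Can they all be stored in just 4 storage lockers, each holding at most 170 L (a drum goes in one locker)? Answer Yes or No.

Yes

A valid assignment using 3 storage lockers:
  locker 1: 140 + 30 = 170
  locker 2: 50 + 50 + 40 + 30 = 170
  locker 3: 20 + 20 = 40
That uses only 3 ≤ 4, so 4 storage lockers are enough.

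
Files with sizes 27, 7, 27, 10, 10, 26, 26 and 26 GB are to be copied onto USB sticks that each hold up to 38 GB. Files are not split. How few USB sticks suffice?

Total = 27 + 27 + 26 + 26 + 26 + 10 + 10 + 7 = 159 GB.
Lower bound: ⌈159/38⌉ = 5 USB sticks.
A packing using 5 USB sticks:
  USB stick 1: 27 + 10 = 37
  USB stick 2: 27 + 10 = 37
  USB stick 3: 26 + 7 = 33
  USB stick 4: 26 = 26
  USB stick 5: 26 = 26
This matches the lower bound, so 5 is optimal.

5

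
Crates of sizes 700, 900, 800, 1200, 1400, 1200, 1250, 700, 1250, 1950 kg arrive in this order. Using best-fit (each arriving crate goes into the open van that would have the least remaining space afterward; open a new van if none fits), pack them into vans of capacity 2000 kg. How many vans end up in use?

7

  700 → van 1 (new)  [load 700/2000]
  900 → van 1  [load 1600/2000]
  800 → van 2 (new)  [load 800/2000]
  1200 → van 2  [load 2000/2000]
  1400 → van 3 (new)  [load 1400/2000]
  1200 → van 4 (new)  [load 1200/2000]
  1250 → van 5 (new)  [load 1250/2000]
  700 → van 5  [load 1950/2000]
  1250 → van 6 (new)  [load 1250/2000]
  1950 → van 7 (new)  [load 1950/2000]
7 vans opened.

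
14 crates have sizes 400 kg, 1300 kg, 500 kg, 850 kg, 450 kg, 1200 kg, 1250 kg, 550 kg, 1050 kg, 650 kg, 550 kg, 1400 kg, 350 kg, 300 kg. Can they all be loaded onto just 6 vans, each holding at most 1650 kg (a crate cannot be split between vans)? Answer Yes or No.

Total = 10800 kg; ⌈10800/1650⌉ = 7.
At least 7 vans are required, but only 6 are allowed.

No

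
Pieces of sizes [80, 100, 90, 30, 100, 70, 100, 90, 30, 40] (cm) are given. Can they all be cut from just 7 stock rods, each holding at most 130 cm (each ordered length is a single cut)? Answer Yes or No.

Yes

A valid assignment using 7 stock rods:
  stock rod 1: 100 + 30 = 130
  stock rod 2: 100 + 30 = 130
  stock rod 3: 100 = 100
  stock rod 4: 90 + 40 = 130
  stock rod 5: 90 = 90
  stock rod 6: 80 = 80
  stock rod 7: 70 = 70
Every load is within 130 cm, so 7 stock rods suffice.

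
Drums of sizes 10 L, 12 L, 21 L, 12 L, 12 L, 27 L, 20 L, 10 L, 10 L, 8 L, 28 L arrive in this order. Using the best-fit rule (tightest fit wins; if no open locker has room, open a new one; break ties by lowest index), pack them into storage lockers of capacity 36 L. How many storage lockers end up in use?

  10 → locker 1 (new)  [load 10/36]
  12 → locker 1  [load 22/36]
  21 → locker 2 (new)  [load 21/36]
  12 → locker 1  [load 34/36]
  12 → locker 2  [load 33/36]
  27 → locker 3 (new)  [load 27/36]
  20 → locker 4 (new)  [load 20/36]
  10 → locker 4  [load 30/36]
  10 → locker 5 (new)  [load 10/36]
  8 → locker 3  [load 35/36]
  28 → locker 6 (new)  [load 28/36]
6 storage lockers opened.

6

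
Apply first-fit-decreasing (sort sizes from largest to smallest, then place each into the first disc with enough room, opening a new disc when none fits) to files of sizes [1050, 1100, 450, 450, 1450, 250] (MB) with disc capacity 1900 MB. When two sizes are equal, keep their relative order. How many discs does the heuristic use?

Sorted descending: 1450, 1100, 1050, 450, 450, 250.
  1450 → disc 1 (new)  [load 1450/1900]
  1100 → disc 2 (new)  [load 1100/1900]
  1050 → disc 3 (new)  [load 1050/1900]
  450 → disc 1  [load 1900/1900]
  450 → disc 2  [load 1550/1900]
  250 → disc 2  [load 1800/1900]
3 discs opened.

3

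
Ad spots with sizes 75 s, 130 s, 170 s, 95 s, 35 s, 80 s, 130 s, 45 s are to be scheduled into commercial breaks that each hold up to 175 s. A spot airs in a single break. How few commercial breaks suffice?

Total = 170 + 130 + 130 + 95 + 80 + 75 + 45 + 35 = 760 s.
Lower bound: ⌈760/175⌉ = 5 commercial breaks.
A packing using 5 commercial breaks:
  break 1: 170 = 170
  break 2: 130 + 45 = 175
  break 3: 130 + 35 = 165
  break 4: 95 + 80 = 175
  break 5: 75 = 75
This matches the lower bound, so 5 is optimal.

5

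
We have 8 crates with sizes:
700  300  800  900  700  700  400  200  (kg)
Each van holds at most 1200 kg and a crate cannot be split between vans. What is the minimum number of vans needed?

5

Total = 900 + 800 + 700 + 700 + 700 + 400 + 300 + 200 = 4700 kg.
Lower bound: ⌈4700/1200⌉ = 4 vans.
Also, 5 crates each exceed 600 kg, and no two of those can share a van, so at least 5 vans are needed.
A packing using 5 vans:
  van 1: 900 + 300 = 1200
  van 2: 800 + 400 = 1200
  van 3: 700 + 200 = 900
  van 4: 700 = 700
  van 5: 700 = 700
This matches the lower bound, so 5 is optimal.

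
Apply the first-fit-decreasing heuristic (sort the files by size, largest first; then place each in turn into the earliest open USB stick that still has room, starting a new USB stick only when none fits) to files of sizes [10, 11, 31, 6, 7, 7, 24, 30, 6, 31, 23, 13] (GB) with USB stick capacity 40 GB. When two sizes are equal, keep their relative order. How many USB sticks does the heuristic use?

Sorted descending: 31, 31, 30, 24, 23, 13, 11, 10, 7, 7, 6, 6.
  31 → USB stick 1 (new)  [load 31/40]
  31 → USB stick 2 (new)  [load 31/40]
  30 → USB stick 3 (new)  [load 30/40]
  24 → USB stick 4 (new)  [load 24/40]
  23 → USB stick 5 (new)  [load 23/40]
  13 → USB stick 4  [load 37/40]
  11 → USB stick 5  [load 34/40]
  10 → USB stick 3  [load 40/40]
  7 → USB stick 1  [load 38/40]
  7 → USB stick 2  [load 38/40]
  6 → USB stick 5  [load 40/40]
  6 → USB stick 6 (new)  [load 6/40]
6 USB sticks opened.

6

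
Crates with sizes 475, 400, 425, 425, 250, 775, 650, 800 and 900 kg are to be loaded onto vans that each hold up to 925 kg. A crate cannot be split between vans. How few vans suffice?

Total = 900 + 800 + 775 + 650 + 475 + 425 + 425 + 400 + 250 = 5100 kg.
Lower bound: ⌈5100/925⌉ = 6 vans.
A packing using 6 vans:
  van 1: 900 = 900
  van 2: 800 = 800
  van 3: 775 = 775
  van 4: 650 + 250 = 900
  van 5: 475 + 425 = 900
  van 6: 425 + 400 = 825
This matches the lower bound, so 6 is optimal.

6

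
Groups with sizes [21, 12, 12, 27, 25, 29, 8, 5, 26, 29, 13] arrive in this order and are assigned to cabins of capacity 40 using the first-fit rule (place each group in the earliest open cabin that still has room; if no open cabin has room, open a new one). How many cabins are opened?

  21 → cabin 1 (new)  [load 21/40]
  12 → cabin 1  [load 33/40]
  12 → cabin 2 (new)  [load 12/40]
  27 → cabin 2  [load 39/40]
  25 → cabin 3 (new)  [load 25/40]
  29 → cabin 4 (new)  [load 29/40]
  8 → cabin 3  [load 33/40]
  5 → cabin 1  [load 38/40]
  26 → cabin 5 (new)  [load 26/40]
  29 → cabin 6 (new)  [load 29/40]
  13 → cabin 5  [load 39/40]
6 cabins opened.

6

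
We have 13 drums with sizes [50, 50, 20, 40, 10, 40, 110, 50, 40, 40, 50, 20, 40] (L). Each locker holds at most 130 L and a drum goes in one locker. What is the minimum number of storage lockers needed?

5

Total = 110 + 50 + 50 + 50 + 50 + 40 + 40 + 40 + 40 + 40 + 20 + 20 + 10 = 560 L.
Lower bound: ⌈560/130⌉ = 5 storage lockers.
A packing using 5 storage lockers:
  locker 1: 110 + 20 = 130
  locker 2: 50 + 50 + 20 + 10 = 130
  locker 3: 50 + 50 = 100
  locker 4: 40 + 40 + 40 = 120
  locker 5: 40 + 40 = 80
This matches the lower bound, so 5 is optimal.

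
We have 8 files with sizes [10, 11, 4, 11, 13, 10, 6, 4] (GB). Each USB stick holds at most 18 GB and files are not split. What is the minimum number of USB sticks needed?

Total = 13 + 11 + 11 + 10 + 10 + 6 + 4 + 4 = 69 GB.
Lower bound: ⌈69/18⌉ = 4 USB sticks.
Also, 5 files each exceed 9 GB, and no two of those can share a USB stick, so at least 5 USB sticks are needed.
A packing using 5 USB sticks:
  USB stick 1: 13 + 4 = 17
  USB stick 2: 11 + 6 = 17
  USB stick 3: 11 + 4 = 15
  USB stick 4: 10 = 10
  USB stick 5: 10 = 10
This matches the lower bound, so 5 is optimal.

5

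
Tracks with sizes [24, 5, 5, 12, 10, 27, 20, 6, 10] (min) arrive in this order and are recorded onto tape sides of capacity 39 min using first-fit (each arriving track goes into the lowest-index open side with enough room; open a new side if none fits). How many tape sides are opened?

  24 → side 1 (new)  [load 24/39]
  5 → side 1  [load 29/39]
  5 → side 1  [load 34/39]
  12 → side 2 (new)  [load 12/39]
  10 → side 2  [load 22/39]
  27 → side 3 (new)  [load 27/39]
  20 → side 4 (new)  [load 20/39]
  6 → side 2  [load 28/39]
  10 → side 2  [load 38/39]
4 tape sides opened.

4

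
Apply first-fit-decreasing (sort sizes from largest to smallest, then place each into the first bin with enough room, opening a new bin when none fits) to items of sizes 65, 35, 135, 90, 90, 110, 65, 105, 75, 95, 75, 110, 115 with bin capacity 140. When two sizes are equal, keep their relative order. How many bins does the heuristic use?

10

Sorted descending: 135, 115, 110, 110, 105, 95, 90, 90, 75, 75, 65, 65, 35.
  135 → bin 1 (new)  [load 135/140]
  115 → bin 2 (new)  [load 115/140]
  110 → bin 3 (new)  [load 110/140]
  110 → bin 4 (new)  [load 110/140]
  105 → bin 5 (new)  [load 105/140]
  95 → bin 6 (new)  [load 95/140]
  90 → bin 7 (new)  [load 90/140]
  90 → bin 8 (new)  [load 90/140]
  75 → bin 9 (new)  [load 75/140]
  75 → bin 10 (new)  [load 75/140]
  65 → bin 9  [load 140/140]
  65 → bin 10  [load 140/140]
  35 → bin 5  [load 140/140]
10 bins opened.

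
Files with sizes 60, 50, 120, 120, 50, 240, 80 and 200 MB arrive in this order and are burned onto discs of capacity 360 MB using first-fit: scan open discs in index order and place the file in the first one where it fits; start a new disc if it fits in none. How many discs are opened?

3

  60 → disc 1 (new)  [load 60/360]
  50 → disc 1  [load 110/360]
  120 → disc 1  [load 230/360]
  120 → disc 1  [load 350/360]
  50 → disc 2 (new)  [load 50/360]
  240 → disc 2  [load 290/360]
  80 → disc 3 (new)  [load 80/360]
  200 → disc 3  [load 280/360]
3 discs opened.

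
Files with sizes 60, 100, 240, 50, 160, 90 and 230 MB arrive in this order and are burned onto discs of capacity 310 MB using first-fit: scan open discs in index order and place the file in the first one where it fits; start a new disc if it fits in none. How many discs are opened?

4

  60 → disc 1 (new)  [load 60/310]
  100 → disc 1  [load 160/310]
  240 → disc 2 (new)  [load 240/310]
  50 → disc 1  [load 210/310]
  160 → disc 3 (new)  [load 160/310]
  90 → disc 1  [load 300/310]
  230 → disc 4 (new)  [load 230/310]
4 discs opened.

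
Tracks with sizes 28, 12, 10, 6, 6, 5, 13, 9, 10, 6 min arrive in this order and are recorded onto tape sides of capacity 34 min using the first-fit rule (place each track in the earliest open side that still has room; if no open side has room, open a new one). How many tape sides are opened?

  28 → side 1 (new)  [load 28/34]
  12 → side 2 (new)  [load 12/34]
  10 → side 2  [load 22/34]
  6 → side 1  [load 34/34]
  6 → side 2  [load 28/34]
  5 → side 2  [load 33/34]
  13 → side 3 (new)  [load 13/34]
  9 → side 3  [load 22/34]
  10 → side 3  [load 32/34]
  6 → side 4 (new)  [load 6/34]
4 tape sides opened.

4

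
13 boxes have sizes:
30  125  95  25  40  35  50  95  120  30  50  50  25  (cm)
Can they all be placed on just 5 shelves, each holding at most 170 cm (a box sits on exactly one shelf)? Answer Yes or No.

A valid assignment using 5 shelves:
  shelf 1: 125 + 40 = 165
  shelf 2: 120 + 50 = 170
  shelf 3: 95 + 50 + 25 = 170
  shelf 4: 95 + 50 + 25 = 170
  shelf 5: 35 + 30 + 30 = 95
Every load is within 170 cm, so 5 shelves suffice.

Yes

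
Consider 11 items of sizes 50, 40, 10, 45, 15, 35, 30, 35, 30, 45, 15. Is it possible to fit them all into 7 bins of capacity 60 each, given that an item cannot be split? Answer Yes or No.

Yes

A valid assignment using 7 bins:
  bin 1: 50 + 10 = 60
  bin 2: 45 + 15 = 60
  bin 3: 45 + 15 = 60
  bin 4: 40 = 40
  bin 5: 35 = 35
  bin 6: 35 = 35
  bin 7: 30 + 30 = 60
Every load is within 60, so 7 bins suffice.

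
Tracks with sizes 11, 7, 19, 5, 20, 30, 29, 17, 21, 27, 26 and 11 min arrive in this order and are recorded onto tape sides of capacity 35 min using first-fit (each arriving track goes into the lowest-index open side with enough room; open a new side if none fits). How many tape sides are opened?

9

  11 → side 1 (new)  [load 11/35]
  7 → side 1  [load 18/35]
  19 → side 2 (new)  [load 19/35]
  5 → side 1  [load 23/35]
  20 → side 3 (new)  [load 20/35]
  30 → side 4 (new)  [load 30/35]
  29 → side 5 (new)  [load 29/35]
  17 → side 6 (new)  [load 17/35]
  21 → side 7 (new)  [load 21/35]
  27 → side 8 (new)  [load 27/35]
  26 → side 9 (new)  [load 26/35]
  11 → side 1  [load 34/35]
9 tape sides opened.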